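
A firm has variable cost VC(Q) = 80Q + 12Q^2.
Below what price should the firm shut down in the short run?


AVC(Q) = VC(Q)/Q = 80 + 12Q
AVC is increasing in Q, so minimum AVC is at Q -> 0+.
Min AVC = 80
The firm should shut down if P < 80.

80


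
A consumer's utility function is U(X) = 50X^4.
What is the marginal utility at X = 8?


MU = dU/dX = 50*4*X^(4-1)
MU = 200*X^3
At X = 8:
MU = 200 * 8^3
MU = 200 * 512 = 102400

102400


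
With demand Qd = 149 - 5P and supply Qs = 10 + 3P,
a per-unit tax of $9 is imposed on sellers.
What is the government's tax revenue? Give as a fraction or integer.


With tax on sellers, new supply: Qs' = 10 + 3(P - 9)
= 3P - 17
New equilibrium quantity:
Q_new = 181/4
Tax revenue = tax * Q_new = 9 * 181/4 = 1629/4

1629/4


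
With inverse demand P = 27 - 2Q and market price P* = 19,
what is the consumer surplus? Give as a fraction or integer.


Maximum willingness to pay (at Q=0): P_max = 27
Quantity demanded at P* = 19:
Q* = (27 - 19)/2 = 4
CS = (1/2) * Q* * (P_max - P*)
CS = (1/2) * 4 * (27 - 19)
CS = (1/2) * 4 * 8 = 16

16


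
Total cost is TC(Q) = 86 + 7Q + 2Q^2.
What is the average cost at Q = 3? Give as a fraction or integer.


TC(3) = 86 + 7*3 + 2*3^2
TC(3) = 86 + 21 + 18 = 125
AC = TC/Q = 125/3 = 125/3

125/3


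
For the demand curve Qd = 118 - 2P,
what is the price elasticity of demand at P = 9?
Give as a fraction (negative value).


dQ/dP = -2
At P = 9: Q = 118 - 2*9 = 100
E = (dQ/dP)(P/Q) = (-2)(9/100) = -9/50

-9/50


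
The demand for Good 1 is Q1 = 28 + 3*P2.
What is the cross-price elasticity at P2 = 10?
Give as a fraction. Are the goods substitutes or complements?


dQ1/dP2 = 3
At P2 = 10: Q1 = 28 + 3*10 = 58
Exy = (dQ1/dP2)(P2/Q1) = 3 * 10 / 58 = 15/29
Since Exy > 0, the goods are substitutes.

15/29 (substitutes)


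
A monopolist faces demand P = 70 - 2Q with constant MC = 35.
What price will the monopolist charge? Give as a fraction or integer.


MR = 70 - 4Q
Set MR = MC: 70 - 4Q = 35
Q* = 35/4
Substitute into demand:
P* = 70 - 2*35/4 = 105/2

105/2


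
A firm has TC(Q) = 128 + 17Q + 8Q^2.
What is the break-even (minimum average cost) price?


AC(Q) = 128/Q + 17 + 8Q
To minimize: dAC/dQ = -128/Q^2 + 8 = 0
Q^2 = 128/8 = 16
Q* = 4
Min AC = 128/4 + 17 + 8*4
Min AC = 32 + 17 + 32 = 81

81


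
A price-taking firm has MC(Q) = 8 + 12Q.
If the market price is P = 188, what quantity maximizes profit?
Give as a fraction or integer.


In perfect competition, profit is maximized where P = MC.
188 = 8 + 12Q
180 = 12Q
Q* = 180/12 = 15

15


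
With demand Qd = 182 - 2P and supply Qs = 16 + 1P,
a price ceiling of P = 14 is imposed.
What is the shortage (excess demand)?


At P = 14:
Qd = 182 - 2*14 = 154
Qs = 16 + 1*14 = 30
Shortage = Qd - Qs = 154 - 30 = 124

124


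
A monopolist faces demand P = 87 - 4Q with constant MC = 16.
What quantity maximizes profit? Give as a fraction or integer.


TR = P*Q = (87 - 4Q)Q = 87Q - 4Q^2
MR = dTR/dQ = 87 - 8Q
Set MR = MC:
87 - 8Q = 16
71 = 8Q
Q* = 71/8 = 71/8

71/8


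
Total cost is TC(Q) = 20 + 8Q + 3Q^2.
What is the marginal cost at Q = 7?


MC = dTC/dQ = 8 + 2*3*Q
At Q = 7:
MC = 8 + 6*7
MC = 8 + 42 = 50

50


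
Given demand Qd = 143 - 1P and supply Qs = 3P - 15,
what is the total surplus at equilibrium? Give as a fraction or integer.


Find equilibrium: 143 - 1P = 3P - 15
143 + 15 = 4P
P* = 158/4 = 79/2
Q* = 3*79/2 - 15 = 207/2
Inverse demand: P = 143 - Q/1, so P_max = 143
Inverse supply: P = 5 + Q/3, so P_min = 5
CS = (1/2) * 207/2 * (143 - 79/2) = 42849/8
PS = (1/2) * 207/2 * (79/2 - 5) = 14283/8
TS = CS + PS = 42849/8 + 14283/8 = 14283/2

14283/2


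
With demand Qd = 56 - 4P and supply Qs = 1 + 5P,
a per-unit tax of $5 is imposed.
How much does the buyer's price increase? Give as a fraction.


With a per-unit tax, the buyer's price increase depends on relative slopes.
Supply slope: d = 5, Demand slope: b = 4
Buyer's price increase = d * tax / (b + d)
= 5 * 5 / (4 + 5)
= 25 / 9 = 25/9

25/9


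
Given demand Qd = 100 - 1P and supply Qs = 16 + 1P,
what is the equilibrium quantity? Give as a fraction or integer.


First find equilibrium price:
100 - 1P = 16 + 1P
P* = 84/2 = 42
Then substitute into demand:
Q* = 100 - 1 * 42 = 58

58


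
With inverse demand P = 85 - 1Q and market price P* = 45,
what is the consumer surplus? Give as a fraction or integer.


Maximum willingness to pay (at Q=0): P_max = 85
Quantity demanded at P* = 45:
Q* = (85 - 45)/1 = 40
CS = (1/2) * Q* * (P_max - P*)
CS = (1/2) * 40 * (85 - 45)
CS = (1/2) * 40 * 40 = 800

800


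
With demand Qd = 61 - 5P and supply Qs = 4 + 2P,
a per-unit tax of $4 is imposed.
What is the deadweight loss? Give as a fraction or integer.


Pre-tax equilibrium quantity: Q* = 142/7
Post-tax equilibrium quantity: Q_tax = 102/7
Reduction in quantity: Q* - Q_tax = 40/7
DWL = (1/2) * tax * (Q* - Q_tax)
DWL = (1/2) * 4 * 40/7 = 80/7

80/7


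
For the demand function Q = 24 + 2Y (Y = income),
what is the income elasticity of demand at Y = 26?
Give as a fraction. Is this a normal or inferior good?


dQ/dY = 2
At Y = 26: Q = 24 + 2*26 = 76
Ey = (dQ/dY)(Y/Q) = 2 * 26 / 76 = 13/19
Since Ey > 0, this is a normal good.

13/19 (normal good)


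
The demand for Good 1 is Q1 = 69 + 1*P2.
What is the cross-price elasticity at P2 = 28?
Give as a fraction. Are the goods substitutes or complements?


dQ1/dP2 = 1
At P2 = 28: Q1 = 69 + 1*28 = 97
Exy = (dQ1/dP2)(P2/Q1) = 1 * 28 / 97 = 28/97
Since Exy > 0, the goods are substitutes.

28/97 (substitutes)


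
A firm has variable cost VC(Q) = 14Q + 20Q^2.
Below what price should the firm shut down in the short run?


AVC(Q) = VC(Q)/Q = 14 + 20Q
AVC is increasing in Q, so minimum AVC is at Q -> 0+.
Min AVC = 14
The firm should shut down if P < 14.

14


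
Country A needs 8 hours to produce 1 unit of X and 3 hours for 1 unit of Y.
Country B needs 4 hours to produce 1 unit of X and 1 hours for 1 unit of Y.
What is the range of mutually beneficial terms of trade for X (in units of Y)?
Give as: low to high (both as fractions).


Opportunity cost of X for Country A = hours_X / hours_Y = 8/3 = 8/3 units of Y
Opportunity cost of X for Country B = hours_X / hours_Y = 4/1 = 4 units of Y
Terms of trade must be between the two opportunity costs.
Range: 8/3 to 4

8/3 to 4


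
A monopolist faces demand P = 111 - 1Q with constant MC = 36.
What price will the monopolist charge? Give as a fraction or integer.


MR = 111 - 2Q
Set MR = MC: 111 - 2Q = 36
Q* = 75/2
Substitute into demand:
P* = 111 - 1*75/2 = 147/2

147/2


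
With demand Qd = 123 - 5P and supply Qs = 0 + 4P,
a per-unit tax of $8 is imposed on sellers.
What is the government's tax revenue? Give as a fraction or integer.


With tax on sellers, new supply: Qs' = 0 + 4(P - 8)
= 4P - 32
New equilibrium quantity:
Q_new = 332/9
Tax revenue = tax * Q_new = 8 * 332/9 = 2656/9

2656/9


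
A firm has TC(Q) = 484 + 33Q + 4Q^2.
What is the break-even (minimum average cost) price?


AC(Q) = 484/Q + 33 + 4Q
To minimize: dAC/dQ = -484/Q^2 + 4 = 0
Q^2 = 484/4 = 121
Q* = 11
Min AC = 484/11 + 33 + 4*11
Min AC = 44 + 33 + 44 = 121

121


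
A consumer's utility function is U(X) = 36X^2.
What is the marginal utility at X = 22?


MU = dU/dX = 36*2*X^(2-1)
MU = 72*X^1
At X = 22:
MU = 72 * 22^1
MU = 72 * 22 = 1584

1584


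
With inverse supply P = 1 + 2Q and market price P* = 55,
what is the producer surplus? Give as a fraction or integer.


Minimum supply price (at Q=0): P_min = 1
Quantity supplied at P* = 55:
Q* = (55 - 1)/2 = 27
PS = (1/2) * Q* * (P* - P_min)
PS = (1/2) * 27 * (55 - 1)
PS = (1/2) * 27 * 54 = 729

729


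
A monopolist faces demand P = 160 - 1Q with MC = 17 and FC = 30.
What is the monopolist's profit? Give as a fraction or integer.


MR = MC: 160 - 2Q = 17
Q* = 143/2
P* = 160 - 1*143/2 = 177/2
Profit = (P* - MC)*Q* - FC
= (177/2 - 17)*143/2 - 30
= 143/2*143/2 - 30
= 20449/4 - 30 = 20329/4

20329/4


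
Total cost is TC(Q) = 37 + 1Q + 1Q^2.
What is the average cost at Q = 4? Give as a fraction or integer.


TC(4) = 37 + 1*4 + 1*4^2
TC(4) = 37 + 4 + 16 = 57
AC = TC/Q = 57/4 = 57/4

57/4


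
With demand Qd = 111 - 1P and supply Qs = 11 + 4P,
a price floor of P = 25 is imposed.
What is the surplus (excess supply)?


At P = 25:
Qd = 111 - 1*25 = 86
Qs = 11 + 4*25 = 111
Surplus = Qs - Qd = 111 - 86 = 25

25


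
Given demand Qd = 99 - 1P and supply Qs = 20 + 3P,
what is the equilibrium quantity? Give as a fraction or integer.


First find equilibrium price:
99 - 1P = 20 + 3P
P* = 79/4 = 79/4
Then substitute into demand:
Q* = 99 - 1 * 79/4 = 317/4

317/4


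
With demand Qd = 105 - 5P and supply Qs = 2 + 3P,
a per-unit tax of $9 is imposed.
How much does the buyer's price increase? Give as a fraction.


With a per-unit tax, the buyer's price increase depends on relative slopes.
Supply slope: d = 3, Demand slope: b = 5
Buyer's price increase = d * tax / (b + d)
= 3 * 9 / (5 + 3)
= 27 / 8 = 27/8

27/8


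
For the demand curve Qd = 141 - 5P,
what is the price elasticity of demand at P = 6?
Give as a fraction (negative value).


dQ/dP = -5
At P = 6: Q = 141 - 5*6 = 111
E = (dQ/dP)(P/Q) = (-5)(6/111) = -10/37

-10/37


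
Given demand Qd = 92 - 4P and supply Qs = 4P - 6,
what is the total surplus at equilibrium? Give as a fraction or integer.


Find equilibrium: 92 - 4P = 4P - 6
92 + 6 = 8P
P* = 98/8 = 49/4
Q* = 4*49/4 - 6 = 43
Inverse demand: P = 23 - Q/4, so P_max = 23
Inverse supply: P = 3/2 + Q/4, so P_min = 3/2
CS = (1/2) * 43 * (23 - 49/4) = 1849/8
PS = (1/2) * 43 * (49/4 - 3/2) = 1849/8
TS = CS + PS = 1849/8 + 1849/8 = 1849/4

1849/4


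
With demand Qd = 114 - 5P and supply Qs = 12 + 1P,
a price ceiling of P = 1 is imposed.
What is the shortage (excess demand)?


At P = 1:
Qd = 114 - 5*1 = 109
Qs = 12 + 1*1 = 13
Shortage = Qd - Qs = 109 - 13 = 96

96


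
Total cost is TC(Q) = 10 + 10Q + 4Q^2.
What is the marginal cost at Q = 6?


MC = dTC/dQ = 10 + 2*4*Q
At Q = 6:
MC = 10 + 8*6
MC = 10 + 48 = 58

58


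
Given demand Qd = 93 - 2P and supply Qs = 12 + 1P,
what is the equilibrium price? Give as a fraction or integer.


At equilibrium, Qd = Qs.
93 - 2P = 12 + 1P
93 - 12 = 2P + 1P
81 = 3P
P* = 81/3 = 27

27


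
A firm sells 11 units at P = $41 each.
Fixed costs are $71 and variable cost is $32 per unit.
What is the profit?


Total Revenue = P * Q = 41 * 11 = $451
Total Cost = FC + VC*Q = 71 + 32*11 = $423
Profit = TR - TC = 451 - 423 = $28

$28


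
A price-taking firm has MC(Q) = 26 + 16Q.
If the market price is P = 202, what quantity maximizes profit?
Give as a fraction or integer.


In perfect competition, profit is maximized where P = MC.
202 = 26 + 16Q
176 = 16Q
Q* = 176/16 = 11

11


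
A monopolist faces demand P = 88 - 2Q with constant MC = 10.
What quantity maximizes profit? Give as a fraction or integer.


TR = P*Q = (88 - 2Q)Q = 88Q - 2Q^2
MR = dTR/dQ = 88 - 4Q
Set MR = MC:
88 - 4Q = 10
78 = 4Q
Q* = 78/4 = 39/2

39/2


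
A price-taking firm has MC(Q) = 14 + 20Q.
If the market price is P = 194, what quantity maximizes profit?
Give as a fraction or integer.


In perfect competition, profit is maximized where P = MC.
194 = 14 + 20Q
180 = 20Q
Q* = 180/20 = 9

9


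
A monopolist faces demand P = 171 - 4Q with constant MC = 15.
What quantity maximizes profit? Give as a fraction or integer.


TR = P*Q = (171 - 4Q)Q = 171Q - 4Q^2
MR = dTR/dQ = 171 - 8Q
Set MR = MC:
171 - 8Q = 15
156 = 8Q
Q* = 156/8 = 39/2

39/2


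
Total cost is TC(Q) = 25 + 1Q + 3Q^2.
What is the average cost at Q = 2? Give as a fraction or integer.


TC(2) = 25 + 1*2 + 3*2^2
TC(2) = 25 + 2 + 12 = 39
AC = TC/Q = 39/2 = 39/2

39/2


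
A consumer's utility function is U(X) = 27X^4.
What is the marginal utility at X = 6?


MU = dU/dX = 27*4*X^(4-1)
MU = 108*X^3
At X = 6:
MU = 108 * 6^3
MU = 108 * 216 = 23328

23328


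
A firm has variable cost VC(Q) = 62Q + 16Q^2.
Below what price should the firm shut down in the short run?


AVC(Q) = VC(Q)/Q = 62 + 16Q
AVC is increasing in Q, so minimum AVC is at Q -> 0+.
Min AVC = 62
The firm should shut down if P < 62.

62


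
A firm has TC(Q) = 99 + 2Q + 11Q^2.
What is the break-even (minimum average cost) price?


AC(Q) = 99/Q + 2 + 11Q
To minimize: dAC/dQ = -99/Q^2 + 11 = 0
Q^2 = 99/11 = 9
Q* = 3
Min AC = 99/3 + 2 + 11*3
Min AC = 33 + 2 + 33 = 68

68


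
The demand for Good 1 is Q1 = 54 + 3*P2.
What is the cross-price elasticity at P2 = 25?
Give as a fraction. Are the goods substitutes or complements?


dQ1/dP2 = 3
At P2 = 25: Q1 = 54 + 3*25 = 129
Exy = (dQ1/dP2)(P2/Q1) = 3 * 25 / 129 = 25/43
Since Exy > 0, the goods are substitutes.

25/43 (substitutes)


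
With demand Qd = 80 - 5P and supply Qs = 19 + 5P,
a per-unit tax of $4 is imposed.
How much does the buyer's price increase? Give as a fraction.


With a per-unit tax, the buyer's price increase depends on relative slopes.
Supply slope: d = 5, Demand slope: b = 5
Buyer's price increase = d * tax / (b + d)
= 5 * 4 / (5 + 5)
= 20 / 10 = 2

2


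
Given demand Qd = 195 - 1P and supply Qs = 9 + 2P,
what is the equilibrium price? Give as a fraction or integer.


At equilibrium, Qd = Qs.
195 - 1P = 9 + 2P
195 - 9 = 1P + 2P
186 = 3P
P* = 186/3 = 62

62


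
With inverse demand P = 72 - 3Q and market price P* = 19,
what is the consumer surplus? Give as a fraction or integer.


Maximum willingness to pay (at Q=0): P_max = 72
Quantity demanded at P* = 19:
Q* = (72 - 19)/3 = 53/3
CS = (1/2) * Q* * (P_max - P*)
CS = (1/2) * 53/3 * (72 - 19)
CS = (1/2) * 53/3 * 53 = 2809/6

2809/6


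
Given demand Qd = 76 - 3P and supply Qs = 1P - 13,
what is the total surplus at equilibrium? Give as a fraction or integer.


Find equilibrium: 76 - 3P = 1P - 13
76 + 13 = 4P
P* = 89/4 = 89/4
Q* = 1*89/4 - 13 = 37/4
Inverse demand: P = 76/3 - Q/3, so P_max = 76/3
Inverse supply: P = 13 + Q/1, so P_min = 13
CS = (1/2) * 37/4 * (76/3 - 89/4) = 1369/96
PS = (1/2) * 37/4 * (89/4 - 13) = 1369/32
TS = CS + PS = 1369/96 + 1369/32 = 1369/24

1369/24


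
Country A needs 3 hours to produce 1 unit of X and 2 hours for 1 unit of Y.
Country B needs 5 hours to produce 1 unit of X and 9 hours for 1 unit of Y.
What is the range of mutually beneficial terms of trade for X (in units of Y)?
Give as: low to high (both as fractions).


Opportunity cost of X for Country A = hours_X / hours_Y = 3/2 = 3/2 units of Y
Opportunity cost of X for Country B = hours_X / hours_Y = 5/9 = 5/9 units of Y
Terms of trade must be between the two opportunity costs.
Range: 5/9 to 3/2

5/9 to 3/2


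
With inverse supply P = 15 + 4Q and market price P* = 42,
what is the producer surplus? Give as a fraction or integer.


Minimum supply price (at Q=0): P_min = 15
Quantity supplied at P* = 42:
Q* = (42 - 15)/4 = 27/4
PS = (1/2) * Q* * (P* - P_min)
PS = (1/2) * 27/4 * (42 - 15)
PS = (1/2) * 27/4 * 27 = 729/8

729/8


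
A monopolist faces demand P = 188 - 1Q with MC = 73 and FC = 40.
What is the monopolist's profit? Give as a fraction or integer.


MR = MC: 188 - 2Q = 73
Q* = 115/2
P* = 188 - 1*115/2 = 261/2
Profit = (P* - MC)*Q* - FC
= (261/2 - 73)*115/2 - 40
= 115/2*115/2 - 40
= 13225/4 - 40 = 13065/4

13065/4


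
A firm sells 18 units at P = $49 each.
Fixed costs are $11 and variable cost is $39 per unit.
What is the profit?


Total Revenue = P * Q = 49 * 18 = $882
Total Cost = FC + VC*Q = 11 + 39*18 = $713
Profit = TR - TC = 882 - 713 = $169

$169


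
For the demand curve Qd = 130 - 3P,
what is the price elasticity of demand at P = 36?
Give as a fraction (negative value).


dQ/dP = -3
At P = 36: Q = 130 - 3*36 = 22
E = (dQ/dP)(P/Q) = (-3)(36/22) = -54/11

-54/11


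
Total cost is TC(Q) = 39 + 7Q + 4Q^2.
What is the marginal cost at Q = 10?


MC = dTC/dQ = 7 + 2*4*Q
At Q = 10:
MC = 7 + 8*10
MC = 7 + 80 = 87

87


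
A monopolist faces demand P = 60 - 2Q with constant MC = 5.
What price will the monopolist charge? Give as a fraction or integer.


MR = 60 - 4Q
Set MR = MC: 60 - 4Q = 5
Q* = 55/4
Substitute into demand:
P* = 60 - 2*55/4 = 65/2

65/2


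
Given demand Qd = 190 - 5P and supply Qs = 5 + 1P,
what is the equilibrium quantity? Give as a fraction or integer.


First find equilibrium price:
190 - 5P = 5 + 1P
P* = 185/6 = 185/6
Then substitute into demand:
Q* = 190 - 5 * 185/6 = 215/6

215/6


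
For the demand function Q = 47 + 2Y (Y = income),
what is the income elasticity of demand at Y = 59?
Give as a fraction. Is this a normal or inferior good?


dQ/dY = 2
At Y = 59: Q = 47 + 2*59 = 165
Ey = (dQ/dY)(Y/Q) = 2 * 59 / 165 = 118/165
Since Ey > 0, this is a normal good.

118/165 (normal good)


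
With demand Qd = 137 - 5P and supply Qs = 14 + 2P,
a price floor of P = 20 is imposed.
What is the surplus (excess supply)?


At P = 20:
Qd = 137 - 5*20 = 37
Qs = 14 + 2*20 = 54
Surplus = Qs - Qd = 54 - 37 = 17

17


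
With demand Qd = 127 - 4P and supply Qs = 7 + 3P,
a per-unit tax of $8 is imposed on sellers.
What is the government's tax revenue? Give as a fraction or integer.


With tax on sellers, new supply: Qs' = 7 + 3(P - 8)
= 3P - 17
New equilibrium quantity:
Q_new = 313/7
Tax revenue = tax * Q_new = 8 * 313/7 = 2504/7

2504/7


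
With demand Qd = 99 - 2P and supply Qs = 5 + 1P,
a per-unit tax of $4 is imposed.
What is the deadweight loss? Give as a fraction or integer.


Pre-tax equilibrium quantity: Q* = 109/3
Post-tax equilibrium quantity: Q_tax = 101/3
Reduction in quantity: Q* - Q_tax = 8/3
DWL = (1/2) * tax * (Q* - Q_tax)
DWL = (1/2) * 4 * 8/3 = 16/3

16/3


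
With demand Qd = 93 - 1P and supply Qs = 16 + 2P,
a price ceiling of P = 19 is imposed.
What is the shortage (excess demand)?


At P = 19:
Qd = 93 - 1*19 = 74
Qs = 16 + 2*19 = 54
Shortage = Qd - Qs = 74 - 54 = 20

20


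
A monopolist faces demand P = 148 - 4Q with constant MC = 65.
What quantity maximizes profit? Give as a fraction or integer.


TR = P*Q = (148 - 4Q)Q = 148Q - 4Q^2
MR = dTR/dQ = 148 - 8Q
Set MR = MC:
148 - 8Q = 65
83 = 8Q
Q* = 83/8 = 83/8

83/8


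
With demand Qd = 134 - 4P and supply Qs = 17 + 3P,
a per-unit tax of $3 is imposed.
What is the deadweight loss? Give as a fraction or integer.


Pre-tax equilibrium quantity: Q* = 470/7
Post-tax equilibrium quantity: Q_tax = 62
Reduction in quantity: Q* - Q_tax = 36/7
DWL = (1/2) * tax * (Q* - Q_tax)
DWL = (1/2) * 3 * 36/7 = 54/7

54/7


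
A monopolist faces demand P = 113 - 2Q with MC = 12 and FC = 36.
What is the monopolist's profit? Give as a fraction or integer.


MR = MC: 113 - 4Q = 12
Q* = 101/4
P* = 113 - 2*101/4 = 125/2
Profit = (P* - MC)*Q* - FC
= (125/2 - 12)*101/4 - 36
= 101/2*101/4 - 36
= 10201/8 - 36 = 9913/8

9913/8


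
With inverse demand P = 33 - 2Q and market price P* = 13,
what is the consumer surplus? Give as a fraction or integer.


Maximum willingness to pay (at Q=0): P_max = 33
Quantity demanded at P* = 13:
Q* = (33 - 13)/2 = 10
CS = (1/2) * Q* * (P_max - P*)
CS = (1/2) * 10 * (33 - 13)
CS = (1/2) * 10 * 20 = 100

100


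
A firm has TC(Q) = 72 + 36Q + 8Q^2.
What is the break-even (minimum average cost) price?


AC(Q) = 72/Q + 36 + 8Q
To minimize: dAC/dQ = -72/Q^2 + 8 = 0
Q^2 = 72/8 = 9
Q* = 3
Min AC = 72/3 + 36 + 8*3
Min AC = 24 + 36 + 24 = 84

84


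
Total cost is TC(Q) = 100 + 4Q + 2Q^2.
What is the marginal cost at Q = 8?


MC = dTC/dQ = 4 + 2*2*Q
At Q = 8:
MC = 4 + 4*8
MC = 4 + 32 = 36

36


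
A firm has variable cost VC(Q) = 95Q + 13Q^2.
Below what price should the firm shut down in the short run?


AVC(Q) = VC(Q)/Q = 95 + 13Q
AVC is increasing in Q, so minimum AVC is at Q -> 0+.
Min AVC = 95
The firm should shut down if P < 95.

95


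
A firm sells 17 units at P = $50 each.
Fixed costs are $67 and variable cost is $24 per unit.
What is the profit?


Total Revenue = P * Q = 50 * 17 = $850
Total Cost = FC + VC*Q = 67 + 24*17 = $475
Profit = TR - TC = 850 - 475 = $375

$375


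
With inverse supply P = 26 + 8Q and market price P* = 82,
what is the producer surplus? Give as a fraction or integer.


Minimum supply price (at Q=0): P_min = 26
Quantity supplied at P* = 82:
Q* = (82 - 26)/8 = 7
PS = (1/2) * Q* * (P* - P_min)
PS = (1/2) * 7 * (82 - 26)
PS = (1/2) * 7 * 56 = 196

196


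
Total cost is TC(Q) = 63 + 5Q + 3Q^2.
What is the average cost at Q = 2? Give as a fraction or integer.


TC(2) = 63 + 5*2 + 3*2^2
TC(2) = 63 + 10 + 12 = 85
AC = TC/Q = 85/2 = 85/2

85/2


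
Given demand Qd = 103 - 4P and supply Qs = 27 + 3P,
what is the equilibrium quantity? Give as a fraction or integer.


First find equilibrium price:
103 - 4P = 27 + 3P
P* = 76/7 = 76/7
Then substitute into demand:
Q* = 103 - 4 * 76/7 = 417/7

417/7


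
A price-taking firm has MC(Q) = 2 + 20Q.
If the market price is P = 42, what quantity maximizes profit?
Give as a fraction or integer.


In perfect competition, profit is maximized where P = MC.
42 = 2 + 20Q
40 = 20Q
Q* = 40/20 = 2

2


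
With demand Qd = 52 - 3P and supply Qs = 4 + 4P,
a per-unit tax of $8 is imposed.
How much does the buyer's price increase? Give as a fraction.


With a per-unit tax, the buyer's price increase depends on relative slopes.
Supply slope: d = 4, Demand slope: b = 3
Buyer's price increase = d * tax / (b + d)
= 4 * 8 / (3 + 4)
= 32 / 7 = 32/7

32/7


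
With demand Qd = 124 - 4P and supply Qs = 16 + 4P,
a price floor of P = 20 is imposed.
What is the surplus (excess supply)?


At P = 20:
Qd = 124 - 4*20 = 44
Qs = 16 + 4*20 = 96
Surplus = Qs - Qd = 96 - 44 = 52

52


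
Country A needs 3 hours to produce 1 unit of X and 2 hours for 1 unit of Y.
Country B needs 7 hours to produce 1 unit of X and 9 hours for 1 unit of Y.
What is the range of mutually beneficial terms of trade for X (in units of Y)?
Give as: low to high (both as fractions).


Opportunity cost of X for Country A = hours_X / hours_Y = 3/2 = 3/2 units of Y
Opportunity cost of X for Country B = hours_X / hours_Y = 7/9 = 7/9 units of Y
Terms of trade must be between the two opportunity costs.
Range: 7/9 to 3/2

7/9 to 3/2


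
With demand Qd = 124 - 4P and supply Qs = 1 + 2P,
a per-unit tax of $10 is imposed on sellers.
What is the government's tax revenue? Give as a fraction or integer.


With tax on sellers, new supply: Qs' = 1 + 2(P - 10)
= 2P - 19
New equilibrium quantity:
Q_new = 86/3
Tax revenue = tax * Q_new = 10 * 86/3 = 860/3

860/3


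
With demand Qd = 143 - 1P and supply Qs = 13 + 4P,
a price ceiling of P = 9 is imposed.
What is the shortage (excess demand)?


At P = 9:
Qd = 143 - 1*9 = 134
Qs = 13 + 4*9 = 49
Shortage = Qd - Qs = 134 - 49 = 85

85


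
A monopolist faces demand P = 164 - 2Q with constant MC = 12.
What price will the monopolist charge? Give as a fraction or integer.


MR = 164 - 4Q
Set MR = MC: 164 - 4Q = 12
Q* = 38
Substitute into demand:
P* = 164 - 2*38 = 88

88


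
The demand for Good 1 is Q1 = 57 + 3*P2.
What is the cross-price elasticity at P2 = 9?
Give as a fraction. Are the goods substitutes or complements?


dQ1/dP2 = 3
At P2 = 9: Q1 = 57 + 3*9 = 84
Exy = (dQ1/dP2)(P2/Q1) = 3 * 9 / 84 = 9/28
Since Exy > 0, the goods are substitutes.

9/28 (substitutes)


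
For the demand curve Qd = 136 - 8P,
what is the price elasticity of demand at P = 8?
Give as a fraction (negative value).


dQ/dP = -8
At P = 8: Q = 136 - 8*8 = 72
E = (dQ/dP)(P/Q) = (-8)(8/72) = -8/9

-8/9


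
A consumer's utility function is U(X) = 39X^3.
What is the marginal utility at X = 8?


MU = dU/dX = 39*3*X^(3-1)
MU = 117*X^2
At X = 8:
MU = 117 * 8^2
MU = 117 * 64 = 7488

7488


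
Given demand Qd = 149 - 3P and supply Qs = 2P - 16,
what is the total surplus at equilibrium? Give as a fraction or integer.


Find equilibrium: 149 - 3P = 2P - 16
149 + 16 = 5P
P* = 165/5 = 33
Q* = 2*33 - 16 = 50
Inverse demand: P = 149/3 - Q/3, so P_max = 149/3
Inverse supply: P = 8 + Q/2, so P_min = 8
CS = (1/2) * 50 * (149/3 - 33) = 1250/3
PS = (1/2) * 50 * (33 - 8) = 625
TS = CS + PS = 1250/3 + 625 = 3125/3

3125/3


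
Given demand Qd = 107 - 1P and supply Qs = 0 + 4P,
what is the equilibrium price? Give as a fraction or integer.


At equilibrium, Qd = Qs.
107 - 1P = 0 + 4P
107 - 0 = 1P + 4P
107 = 5P
P* = 107/5 = 107/5

107/5


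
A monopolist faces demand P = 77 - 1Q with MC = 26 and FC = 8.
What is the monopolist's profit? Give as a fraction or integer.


MR = MC: 77 - 2Q = 26
Q* = 51/2
P* = 77 - 1*51/2 = 103/2
Profit = (P* - MC)*Q* - FC
= (103/2 - 26)*51/2 - 8
= 51/2*51/2 - 8
= 2601/4 - 8 = 2569/4

2569/4


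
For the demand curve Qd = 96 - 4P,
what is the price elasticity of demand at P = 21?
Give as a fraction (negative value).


dQ/dP = -4
At P = 21: Q = 96 - 4*21 = 12
E = (dQ/dP)(P/Q) = (-4)(21/12) = -7

-7


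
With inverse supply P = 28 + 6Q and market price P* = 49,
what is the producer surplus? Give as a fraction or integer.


Minimum supply price (at Q=0): P_min = 28
Quantity supplied at P* = 49:
Q* = (49 - 28)/6 = 7/2
PS = (1/2) * Q* * (P* - P_min)
PS = (1/2) * 7/2 * (49 - 28)
PS = (1/2) * 7/2 * 21 = 147/4

147/4


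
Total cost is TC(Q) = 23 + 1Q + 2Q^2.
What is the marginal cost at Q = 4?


MC = dTC/dQ = 1 + 2*2*Q
At Q = 4:
MC = 1 + 4*4
MC = 1 + 16 = 17

17


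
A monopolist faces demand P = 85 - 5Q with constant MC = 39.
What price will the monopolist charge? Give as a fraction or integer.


MR = 85 - 10Q
Set MR = MC: 85 - 10Q = 39
Q* = 23/5
Substitute into demand:
P* = 85 - 5*23/5 = 62

62


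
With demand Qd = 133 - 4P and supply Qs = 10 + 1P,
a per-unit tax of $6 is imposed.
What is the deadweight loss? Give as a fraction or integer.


Pre-tax equilibrium quantity: Q* = 173/5
Post-tax equilibrium quantity: Q_tax = 149/5
Reduction in quantity: Q* - Q_tax = 24/5
DWL = (1/2) * tax * (Q* - Q_tax)
DWL = (1/2) * 6 * 24/5 = 72/5

72/5


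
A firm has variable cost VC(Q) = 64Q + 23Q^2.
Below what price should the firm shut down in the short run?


AVC(Q) = VC(Q)/Q = 64 + 23Q
AVC is increasing in Q, so minimum AVC is at Q -> 0+.
Min AVC = 64
The firm should shut down if P < 64.

64


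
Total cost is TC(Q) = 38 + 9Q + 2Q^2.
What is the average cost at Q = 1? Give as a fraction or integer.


TC(1) = 38 + 9*1 + 2*1^2
TC(1) = 38 + 9 + 2 = 49
AC = TC/Q = 49/1 = 49

49


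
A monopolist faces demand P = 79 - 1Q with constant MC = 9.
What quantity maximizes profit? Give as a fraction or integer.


TR = P*Q = (79 - 1Q)Q = 79Q - 1Q^2
MR = dTR/dQ = 79 - 2Q
Set MR = MC:
79 - 2Q = 9
70 = 2Q
Q* = 70/2 = 35

35


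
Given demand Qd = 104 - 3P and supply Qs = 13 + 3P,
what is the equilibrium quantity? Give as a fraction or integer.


First find equilibrium price:
104 - 3P = 13 + 3P
P* = 91/6 = 91/6
Then substitute into demand:
Q* = 104 - 3 * 91/6 = 117/2

117/2


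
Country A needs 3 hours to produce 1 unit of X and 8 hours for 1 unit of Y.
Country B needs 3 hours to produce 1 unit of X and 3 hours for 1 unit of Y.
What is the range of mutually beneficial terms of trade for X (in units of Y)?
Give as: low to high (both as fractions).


Opportunity cost of X for Country A = hours_X / hours_Y = 3/8 = 3/8 units of Y
Opportunity cost of X for Country B = hours_X / hours_Y = 3/3 = 1 units of Y
Terms of trade must be between the two opportunity costs.
Range: 3/8 to 1

3/8 to 1


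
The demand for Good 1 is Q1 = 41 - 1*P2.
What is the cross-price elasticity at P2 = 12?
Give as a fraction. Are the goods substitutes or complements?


dQ1/dP2 = -1
At P2 = 12: Q1 = 41 - 1*12 = 29
Exy = (dQ1/dP2)(P2/Q1) = -1 * 12 / 29 = -12/29
Since Exy < 0, the goods are complements.

-12/29 (complements)


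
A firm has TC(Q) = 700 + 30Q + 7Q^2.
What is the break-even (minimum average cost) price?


AC(Q) = 700/Q + 30 + 7Q
To minimize: dAC/dQ = -700/Q^2 + 7 = 0
Q^2 = 700/7 = 100
Q* = 10
Min AC = 700/10 + 30 + 7*10
Min AC = 70 + 30 + 70 = 170

170


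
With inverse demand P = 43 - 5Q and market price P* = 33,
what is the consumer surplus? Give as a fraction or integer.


Maximum willingness to pay (at Q=0): P_max = 43
Quantity demanded at P* = 33:
Q* = (43 - 33)/5 = 2
CS = (1/2) * Q* * (P_max - P*)
CS = (1/2) * 2 * (43 - 33)
CS = (1/2) * 2 * 10 = 10

10


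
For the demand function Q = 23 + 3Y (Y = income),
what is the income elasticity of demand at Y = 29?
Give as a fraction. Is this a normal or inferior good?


dQ/dY = 3
At Y = 29: Q = 23 + 3*29 = 110
Ey = (dQ/dY)(Y/Q) = 3 * 29 / 110 = 87/110
Since Ey > 0, this is a normal good.

87/110 (normal good)


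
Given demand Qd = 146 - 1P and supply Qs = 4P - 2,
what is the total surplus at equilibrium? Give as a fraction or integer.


Find equilibrium: 146 - 1P = 4P - 2
146 + 2 = 5P
P* = 148/5 = 148/5
Q* = 4*148/5 - 2 = 582/5
Inverse demand: P = 146 - Q/1, so P_max = 146
Inverse supply: P = 1/2 + Q/4, so P_min = 1/2
CS = (1/2) * 582/5 * (146 - 148/5) = 169362/25
PS = (1/2) * 582/5 * (148/5 - 1/2) = 84681/50
TS = CS + PS = 169362/25 + 84681/50 = 84681/10

84681/10


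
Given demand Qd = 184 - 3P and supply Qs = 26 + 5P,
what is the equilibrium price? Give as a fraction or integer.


At equilibrium, Qd = Qs.
184 - 3P = 26 + 5P
184 - 26 = 3P + 5P
158 = 8P
P* = 158/8 = 79/4

79/4


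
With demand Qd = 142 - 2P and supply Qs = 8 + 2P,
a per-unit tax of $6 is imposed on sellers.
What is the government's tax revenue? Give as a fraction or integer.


With tax on sellers, new supply: Qs' = 8 + 2(P - 6)
= 2P - 4
New equilibrium quantity:
Q_new = 69
Tax revenue = tax * Q_new = 6 * 69 = 414

414


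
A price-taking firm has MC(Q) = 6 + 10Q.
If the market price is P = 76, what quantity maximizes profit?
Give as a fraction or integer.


In perfect competition, profit is maximized where P = MC.
76 = 6 + 10Q
70 = 10Q
Q* = 70/10 = 7

7


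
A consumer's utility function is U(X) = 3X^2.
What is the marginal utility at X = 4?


MU = dU/dX = 3*2*X^(2-1)
MU = 6*X^1
At X = 4:
MU = 6 * 4^1
MU = 6 * 4 = 24

24


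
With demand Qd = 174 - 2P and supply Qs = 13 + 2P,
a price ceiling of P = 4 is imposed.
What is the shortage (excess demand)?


At P = 4:
Qd = 174 - 2*4 = 166
Qs = 13 + 2*4 = 21
Shortage = Qd - Qs = 166 - 21 = 145

145


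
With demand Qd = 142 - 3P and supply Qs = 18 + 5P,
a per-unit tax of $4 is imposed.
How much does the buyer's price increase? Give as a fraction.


With a per-unit tax, the buyer's price increase depends on relative slopes.
Supply slope: d = 5, Demand slope: b = 3
Buyer's price increase = d * tax / (b + d)
= 5 * 4 / (3 + 5)
= 20 / 8 = 5/2

5/2


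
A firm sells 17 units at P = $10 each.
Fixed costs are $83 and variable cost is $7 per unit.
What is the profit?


Total Revenue = P * Q = 10 * 17 = $170
Total Cost = FC + VC*Q = 83 + 7*17 = $202
Profit = TR - TC = 170 - 202 = $-32

$-32


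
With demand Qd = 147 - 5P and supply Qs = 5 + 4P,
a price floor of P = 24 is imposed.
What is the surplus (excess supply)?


At P = 24:
Qd = 147 - 5*24 = 27
Qs = 5 + 4*24 = 101
Surplus = Qs - Qd = 101 - 27 = 74

74


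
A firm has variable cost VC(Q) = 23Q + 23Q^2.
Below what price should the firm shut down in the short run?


AVC(Q) = VC(Q)/Q = 23 + 23Q
AVC is increasing in Q, so minimum AVC is at Q -> 0+.
Min AVC = 23
The firm should shut down if P < 23.

23


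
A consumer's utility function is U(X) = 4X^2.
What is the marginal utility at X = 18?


MU = dU/dX = 4*2*X^(2-1)
MU = 8*X^1
At X = 18:
MU = 8 * 18^1
MU = 8 * 18 = 144

144


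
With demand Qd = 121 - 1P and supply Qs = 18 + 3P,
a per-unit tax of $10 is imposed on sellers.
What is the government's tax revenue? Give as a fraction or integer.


With tax on sellers, new supply: Qs' = 18 + 3(P - 10)
= 3P - 12
New equilibrium quantity:
Q_new = 351/4
Tax revenue = tax * Q_new = 10 * 351/4 = 1755/2

1755/2


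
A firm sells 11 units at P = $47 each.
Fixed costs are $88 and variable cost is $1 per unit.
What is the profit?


Total Revenue = P * Q = 47 * 11 = $517
Total Cost = FC + VC*Q = 88 + 1*11 = $99
Profit = TR - TC = 517 - 99 = $418

$418


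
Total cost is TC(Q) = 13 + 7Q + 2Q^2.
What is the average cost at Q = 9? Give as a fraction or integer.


TC(9) = 13 + 7*9 + 2*9^2
TC(9) = 13 + 63 + 162 = 238
AC = TC/Q = 238/9 = 238/9

238/9


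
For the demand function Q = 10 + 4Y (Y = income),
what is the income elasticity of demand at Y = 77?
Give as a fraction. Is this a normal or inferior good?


dQ/dY = 4
At Y = 77: Q = 10 + 4*77 = 318
Ey = (dQ/dY)(Y/Q) = 4 * 77 / 318 = 154/159
Since Ey > 0, this is a normal good.

154/159 (normal good)


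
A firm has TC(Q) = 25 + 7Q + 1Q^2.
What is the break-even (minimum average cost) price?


AC(Q) = 25/Q + 7 + 1Q
To minimize: dAC/dQ = -25/Q^2 + 1 = 0
Q^2 = 25/1 = 25
Q* = 5
Min AC = 25/5 + 7 + 1*5
Min AC = 5 + 7 + 5 = 17

17


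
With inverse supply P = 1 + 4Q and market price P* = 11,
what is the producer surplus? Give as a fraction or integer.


Minimum supply price (at Q=0): P_min = 1
Quantity supplied at P* = 11:
Q* = (11 - 1)/4 = 5/2
PS = (1/2) * Q* * (P* - P_min)
PS = (1/2) * 5/2 * (11 - 1)
PS = (1/2) * 5/2 * 10 = 25/2

25/2


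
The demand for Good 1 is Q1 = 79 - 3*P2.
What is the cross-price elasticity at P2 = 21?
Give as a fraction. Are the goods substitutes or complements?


dQ1/dP2 = -3
At P2 = 21: Q1 = 79 - 3*21 = 16
Exy = (dQ1/dP2)(P2/Q1) = -3 * 21 / 16 = -63/16
Since Exy < 0, the goods are complements.

-63/16 (complements)


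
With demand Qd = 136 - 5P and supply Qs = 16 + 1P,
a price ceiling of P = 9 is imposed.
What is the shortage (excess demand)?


At P = 9:
Qd = 136 - 5*9 = 91
Qs = 16 + 1*9 = 25
Shortage = Qd - Qs = 91 - 25 = 66

66


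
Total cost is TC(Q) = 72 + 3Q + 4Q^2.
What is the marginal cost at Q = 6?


MC = dTC/dQ = 3 + 2*4*Q
At Q = 6:
MC = 3 + 8*6
MC = 3 + 48 = 51

51


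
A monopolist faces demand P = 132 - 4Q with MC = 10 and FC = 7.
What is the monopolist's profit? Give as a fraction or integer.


MR = MC: 132 - 8Q = 10
Q* = 61/4
P* = 132 - 4*61/4 = 71
Profit = (P* - MC)*Q* - FC
= (71 - 10)*61/4 - 7
= 61*61/4 - 7
= 3721/4 - 7 = 3693/4

3693/4


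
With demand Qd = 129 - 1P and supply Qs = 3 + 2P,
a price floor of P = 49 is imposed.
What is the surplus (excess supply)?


At P = 49:
Qd = 129 - 1*49 = 80
Qs = 3 + 2*49 = 101
Surplus = Qs - Qd = 101 - 80 = 21

21


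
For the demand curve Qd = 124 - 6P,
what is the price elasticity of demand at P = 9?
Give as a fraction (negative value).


dQ/dP = -6
At P = 9: Q = 124 - 6*9 = 70
E = (dQ/dP)(P/Q) = (-6)(9/70) = -27/35

-27/35


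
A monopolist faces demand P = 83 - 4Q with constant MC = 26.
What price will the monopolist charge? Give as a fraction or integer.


MR = 83 - 8Q
Set MR = MC: 83 - 8Q = 26
Q* = 57/8
Substitute into demand:
P* = 83 - 4*57/8 = 109/2

109/2


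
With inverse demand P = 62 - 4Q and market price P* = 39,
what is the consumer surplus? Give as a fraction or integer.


Maximum willingness to pay (at Q=0): P_max = 62
Quantity demanded at P* = 39:
Q* = (62 - 39)/4 = 23/4
CS = (1/2) * Q* * (P_max - P*)
CS = (1/2) * 23/4 * (62 - 39)
CS = (1/2) * 23/4 * 23 = 529/8

529/8


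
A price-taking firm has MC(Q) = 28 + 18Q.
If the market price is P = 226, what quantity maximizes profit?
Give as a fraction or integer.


In perfect competition, profit is maximized where P = MC.
226 = 28 + 18Q
198 = 18Q
Q* = 198/18 = 11

11


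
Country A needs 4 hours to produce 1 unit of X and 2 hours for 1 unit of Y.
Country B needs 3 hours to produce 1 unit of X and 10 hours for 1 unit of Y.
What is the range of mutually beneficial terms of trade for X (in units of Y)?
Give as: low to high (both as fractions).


Opportunity cost of X for Country A = hours_X / hours_Y = 4/2 = 2 units of Y
Opportunity cost of X for Country B = hours_X / hours_Y = 3/10 = 3/10 units of Y
Terms of trade must be between the two opportunity costs.
Range: 3/10 to 2

3/10 to 2


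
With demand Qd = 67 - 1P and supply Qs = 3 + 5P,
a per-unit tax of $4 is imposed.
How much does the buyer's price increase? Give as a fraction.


With a per-unit tax, the buyer's price increase depends on relative slopes.
Supply slope: d = 5, Demand slope: b = 1
Buyer's price increase = d * tax / (b + d)
= 5 * 4 / (1 + 5)
= 20 / 6 = 10/3

10/3


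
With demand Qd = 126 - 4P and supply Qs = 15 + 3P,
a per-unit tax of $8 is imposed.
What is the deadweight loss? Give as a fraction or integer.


Pre-tax equilibrium quantity: Q* = 438/7
Post-tax equilibrium quantity: Q_tax = 342/7
Reduction in quantity: Q* - Q_tax = 96/7
DWL = (1/2) * tax * (Q* - Q_tax)
DWL = (1/2) * 8 * 96/7 = 384/7

384/7


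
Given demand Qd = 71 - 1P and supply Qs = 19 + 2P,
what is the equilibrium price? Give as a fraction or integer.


At equilibrium, Qd = Qs.
71 - 1P = 19 + 2P
71 - 19 = 1P + 2P
52 = 3P
P* = 52/3 = 52/3

52/3


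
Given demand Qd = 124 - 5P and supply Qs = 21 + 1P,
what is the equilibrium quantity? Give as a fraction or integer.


First find equilibrium price:
124 - 5P = 21 + 1P
P* = 103/6 = 103/6
Then substitute into demand:
Q* = 124 - 5 * 103/6 = 229/6

229/6


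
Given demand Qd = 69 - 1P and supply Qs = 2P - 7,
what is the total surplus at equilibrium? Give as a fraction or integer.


Find equilibrium: 69 - 1P = 2P - 7
69 + 7 = 3P
P* = 76/3 = 76/3
Q* = 2*76/3 - 7 = 131/3
Inverse demand: P = 69 - Q/1, so P_max = 69
Inverse supply: P = 7/2 + Q/2, so P_min = 7/2
CS = (1/2) * 131/3 * (69 - 76/3) = 17161/18
PS = (1/2) * 131/3 * (76/3 - 7/2) = 17161/36
TS = CS + PS = 17161/18 + 17161/36 = 17161/12

17161/12


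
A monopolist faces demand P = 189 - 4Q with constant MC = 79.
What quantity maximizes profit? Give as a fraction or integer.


TR = P*Q = (189 - 4Q)Q = 189Q - 4Q^2
MR = dTR/dQ = 189 - 8Q
Set MR = MC:
189 - 8Q = 79
110 = 8Q
Q* = 110/8 = 55/4

55/4


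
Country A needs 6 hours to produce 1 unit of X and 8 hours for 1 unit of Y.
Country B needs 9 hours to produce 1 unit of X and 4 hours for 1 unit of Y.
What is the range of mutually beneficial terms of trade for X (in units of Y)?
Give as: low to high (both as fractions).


Opportunity cost of X for Country A = hours_X / hours_Y = 6/8 = 3/4 units of Y
Opportunity cost of X for Country B = hours_X / hours_Y = 9/4 = 9/4 units of Y
Terms of trade must be between the two opportunity costs.
Range: 3/4 to 9/4

3/4 to 9/4


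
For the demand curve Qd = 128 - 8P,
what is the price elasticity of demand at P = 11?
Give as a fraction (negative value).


dQ/dP = -8
At P = 11: Q = 128 - 8*11 = 40
E = (dQ/dP)(P/Q) = (-8)(11/40) = -11/5

-11/5


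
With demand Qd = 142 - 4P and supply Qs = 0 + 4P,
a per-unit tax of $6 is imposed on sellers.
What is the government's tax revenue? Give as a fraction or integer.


With tax on sellers, new supply: Qs' = 0 + 4(P - 6)
= 4P - 24
New equilibrium quantity:
Q_new = 59
Tax revenue = tax * Q_new = 6 * 59 = 354

354


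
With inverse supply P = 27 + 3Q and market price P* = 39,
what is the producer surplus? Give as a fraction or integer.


Minimum supply price (at Q=0): P_min = 27
Quantity supplied at P* = 39:
Q* = (39 - 27)/3 = 4
PS = (1/2) * Q* * (P* - P_min)
PS = (1/2) * 4 * (39 - 27)
PS = (1/2) * 4 * 12 = 24

24


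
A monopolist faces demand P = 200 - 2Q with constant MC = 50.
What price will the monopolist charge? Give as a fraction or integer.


MR = 200 - 4Q
Set MR = MC: 200 - 4Q = 50
Q* = 75/2
Substitute into demand:
P* = 200 - 2*75/2 = 125

125


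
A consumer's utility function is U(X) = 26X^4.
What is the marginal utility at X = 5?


MU = dU/dX = 26*4*X^(4-1)
MU = 104*X^3
At X = 5:
MU = 104 * 5^3
MU = 104 * 125 = 13000

13000


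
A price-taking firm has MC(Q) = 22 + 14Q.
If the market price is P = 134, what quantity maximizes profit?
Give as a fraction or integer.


In perfect competition, profit is maximized where P = MC.
134 = 22 + 14Q
112 = 14Q
Q* = 112/14 = 8

8
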